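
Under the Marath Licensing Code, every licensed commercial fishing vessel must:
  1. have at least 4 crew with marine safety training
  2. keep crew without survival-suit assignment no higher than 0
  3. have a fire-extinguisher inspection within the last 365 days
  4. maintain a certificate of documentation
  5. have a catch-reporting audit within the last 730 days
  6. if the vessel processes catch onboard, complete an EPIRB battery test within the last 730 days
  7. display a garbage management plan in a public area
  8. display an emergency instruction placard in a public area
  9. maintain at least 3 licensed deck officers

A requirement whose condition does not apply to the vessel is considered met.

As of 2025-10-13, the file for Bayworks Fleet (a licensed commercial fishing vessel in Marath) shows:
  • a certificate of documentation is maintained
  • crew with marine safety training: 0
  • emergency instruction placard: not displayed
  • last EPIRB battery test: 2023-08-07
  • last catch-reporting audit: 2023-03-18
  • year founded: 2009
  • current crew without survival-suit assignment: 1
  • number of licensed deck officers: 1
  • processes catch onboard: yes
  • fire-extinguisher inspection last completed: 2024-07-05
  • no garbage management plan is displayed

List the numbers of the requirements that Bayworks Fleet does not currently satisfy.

1, 2, 3, 5, 6, 7, 8, 9

1. crew with marine safety training 0 < 4 → not met
2. crew without survival-suit assignment 1 > 0 → not met
3. fire-extinguisher inspection 465 days ago vs limit 365 → not met
4. certificate of documentation present → met
5. catch-reporting audit 940 days ago vs limit 730 → not met
6. condition 'processes catch onboard' holds; EPIRB battery test 798 days ago vs limit 730 → not met
7. garbage management plan absent → not met
8. emergency instruction placard absent → not met
9. licensed deck officers 1 < 3 → not met
Not met: 1, 2, 3, 5, 6, 7, 8, 9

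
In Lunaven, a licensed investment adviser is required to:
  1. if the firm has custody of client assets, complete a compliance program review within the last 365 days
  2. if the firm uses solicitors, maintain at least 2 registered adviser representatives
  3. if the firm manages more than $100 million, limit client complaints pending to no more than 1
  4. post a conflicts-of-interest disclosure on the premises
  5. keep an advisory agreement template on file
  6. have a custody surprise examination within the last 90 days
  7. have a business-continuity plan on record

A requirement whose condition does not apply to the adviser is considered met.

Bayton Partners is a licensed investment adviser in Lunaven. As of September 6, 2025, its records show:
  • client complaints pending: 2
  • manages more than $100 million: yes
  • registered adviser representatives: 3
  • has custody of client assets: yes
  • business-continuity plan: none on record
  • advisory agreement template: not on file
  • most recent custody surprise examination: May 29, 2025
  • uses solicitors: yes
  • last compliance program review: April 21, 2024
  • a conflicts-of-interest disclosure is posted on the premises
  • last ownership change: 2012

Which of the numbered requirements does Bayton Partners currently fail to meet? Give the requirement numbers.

1. condition 'has custody of client assets' holds; compliance program review 503 days ago vs limit 365 → not met
2. condition 'uses solicitors' holds; registered adviser representatives 3 ≥ 2 → met
3. condition 'manages more than $100 million' holds; client complaints pending 2 > 1 → not met
4. conflicts-of-interest disclosure present → met
5. advisory agreement template absent → not met
6. custody surprise examination 100 days ago vs limit 90 → not met
7. business-continuity plan absent → not met
Not met: 1, 3, 5, 6, 7

1, 3, 5, 6, 7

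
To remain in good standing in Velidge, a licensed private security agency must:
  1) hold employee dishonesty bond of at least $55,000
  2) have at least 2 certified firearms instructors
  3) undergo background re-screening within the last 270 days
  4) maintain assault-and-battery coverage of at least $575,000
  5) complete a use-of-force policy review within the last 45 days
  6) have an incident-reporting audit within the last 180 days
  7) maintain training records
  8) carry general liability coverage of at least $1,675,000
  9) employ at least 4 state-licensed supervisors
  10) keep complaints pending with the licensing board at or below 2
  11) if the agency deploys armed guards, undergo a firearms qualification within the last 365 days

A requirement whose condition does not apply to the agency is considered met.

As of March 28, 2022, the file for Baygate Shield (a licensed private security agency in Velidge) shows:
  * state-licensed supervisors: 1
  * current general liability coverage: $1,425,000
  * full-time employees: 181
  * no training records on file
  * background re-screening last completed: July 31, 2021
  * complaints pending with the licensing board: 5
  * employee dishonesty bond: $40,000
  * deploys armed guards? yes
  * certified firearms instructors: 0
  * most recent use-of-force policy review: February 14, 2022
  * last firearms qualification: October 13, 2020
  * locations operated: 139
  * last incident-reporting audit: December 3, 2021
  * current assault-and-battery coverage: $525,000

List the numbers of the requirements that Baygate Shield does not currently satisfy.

1. employee dishonesty bond $40,000 < $55,000 → not met
2. certified firearms instructors 0 < 2 → not met
3. background re-screening 240 days ago vs limit 270 → met
4. assault-and-battery coverage $525,000 < $575,000 → not met
5. use-of-force policy review 42 days ago vs limit 45 → met
6. incident-reporting audit 115 days ago vs limit 180 → met
7. training records absent → not met
8. general liability coverage $1,425,000 < $1,675,000 → not met
9. state-licensed supervisors 1 < 4 → not met
10. complaints pending with the licensing board 5 > 2 → not met
11. condition 'deploys armed guards' holds; firearms qualification 531 days ago vs limit 365 → not met
Not met: 1, 2, 4, 7, 8, 9, 10, 11

1, 2, 4, 7, 8, 9, 10, 11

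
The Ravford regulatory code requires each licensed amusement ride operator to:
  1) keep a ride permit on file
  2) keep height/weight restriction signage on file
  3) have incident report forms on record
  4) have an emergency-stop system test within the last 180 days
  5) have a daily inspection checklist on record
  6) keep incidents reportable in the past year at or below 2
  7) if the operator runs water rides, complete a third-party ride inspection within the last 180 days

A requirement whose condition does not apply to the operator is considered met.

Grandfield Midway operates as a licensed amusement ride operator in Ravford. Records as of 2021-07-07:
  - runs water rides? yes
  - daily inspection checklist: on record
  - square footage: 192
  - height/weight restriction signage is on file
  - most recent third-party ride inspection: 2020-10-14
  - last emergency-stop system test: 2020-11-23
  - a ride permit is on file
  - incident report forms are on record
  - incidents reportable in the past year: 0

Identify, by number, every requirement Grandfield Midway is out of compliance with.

1. ride permit present → met
2. height/weight restriction signage present → met
3. incident report forms present → met
4. emergency-stop system test 226 days ago vs limit 180 → not met
5. daily inspection checklist present → met
6. incidents reportable in the past year 0 ≤ 2 → met
7. condition 'runs water rides' holds; third-party ride inspection 266 days ago vs limit 180 → not met
Not met: 4, 7

4, 7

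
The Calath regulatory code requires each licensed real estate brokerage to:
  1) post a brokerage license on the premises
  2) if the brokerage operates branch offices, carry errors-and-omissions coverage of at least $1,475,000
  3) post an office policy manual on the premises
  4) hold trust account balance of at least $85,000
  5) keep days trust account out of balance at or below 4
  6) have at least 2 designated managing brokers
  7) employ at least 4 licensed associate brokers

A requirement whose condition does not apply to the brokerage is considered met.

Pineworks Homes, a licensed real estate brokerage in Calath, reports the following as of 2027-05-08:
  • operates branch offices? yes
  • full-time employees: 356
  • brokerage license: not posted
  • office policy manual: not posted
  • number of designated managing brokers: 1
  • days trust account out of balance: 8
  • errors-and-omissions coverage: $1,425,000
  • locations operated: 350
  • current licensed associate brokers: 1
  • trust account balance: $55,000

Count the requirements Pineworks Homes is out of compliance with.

1. brokerage license absent → not met
2. condition 'operates branch offices' holds; errors-and-omissions coverage $1,425,000 < $1,475,000 → not met
3. office policy manual absent → not met
4. trust account balance $55,000 < $85,000 → not met
5. days trust account out of balance 8 > 4 → not met
6. designated managing brokers 1 < 2 → not met
7. licensed associate brokers 1 < 4 → not met
Not met: 7 of 7

7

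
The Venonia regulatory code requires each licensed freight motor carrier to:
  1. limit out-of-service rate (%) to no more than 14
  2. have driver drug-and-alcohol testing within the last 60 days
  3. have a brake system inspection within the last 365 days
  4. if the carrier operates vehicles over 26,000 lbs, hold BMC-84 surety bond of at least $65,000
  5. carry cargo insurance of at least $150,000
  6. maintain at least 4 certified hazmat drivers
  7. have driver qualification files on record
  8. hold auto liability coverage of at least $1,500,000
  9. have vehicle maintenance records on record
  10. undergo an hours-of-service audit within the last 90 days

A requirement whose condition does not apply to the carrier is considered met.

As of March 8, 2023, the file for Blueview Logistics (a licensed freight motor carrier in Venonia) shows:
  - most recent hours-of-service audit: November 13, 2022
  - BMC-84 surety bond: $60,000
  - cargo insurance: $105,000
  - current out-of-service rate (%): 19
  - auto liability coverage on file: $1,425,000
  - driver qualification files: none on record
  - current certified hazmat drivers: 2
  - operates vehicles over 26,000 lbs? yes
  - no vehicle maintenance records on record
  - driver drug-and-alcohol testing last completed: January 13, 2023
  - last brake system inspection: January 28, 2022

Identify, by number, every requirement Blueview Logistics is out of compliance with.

1. out-of-service rate (%) 19 > 14 → not met
2. driver drug-and-alcohol testing 54 days ago vs limit 60 → met
3. brake system inspection 404 days ago vs limit 365 → not met
4. condition 'operates vehicles over 26,000 lbs' holds; BMC-84 surety bond $60,000 < $65,000 → not met
5. cargo insurance $105,000 < $150,000 → not met
6. certified hazmat drivers 2 < 4 → not met
7. driver qualification files absent → not met
8. auto liability coverage $1,425,000 < $1,500,000 → not met
9. vehicle maintenance records absent → not met
10. hours-of-service audit 115 days ago vs limit 90 → not met
Not met: 1, 3, 4, 5, 6, 7, 8, 9, 10

1, 3, 4, 5, 6, 7, 8, 9, 10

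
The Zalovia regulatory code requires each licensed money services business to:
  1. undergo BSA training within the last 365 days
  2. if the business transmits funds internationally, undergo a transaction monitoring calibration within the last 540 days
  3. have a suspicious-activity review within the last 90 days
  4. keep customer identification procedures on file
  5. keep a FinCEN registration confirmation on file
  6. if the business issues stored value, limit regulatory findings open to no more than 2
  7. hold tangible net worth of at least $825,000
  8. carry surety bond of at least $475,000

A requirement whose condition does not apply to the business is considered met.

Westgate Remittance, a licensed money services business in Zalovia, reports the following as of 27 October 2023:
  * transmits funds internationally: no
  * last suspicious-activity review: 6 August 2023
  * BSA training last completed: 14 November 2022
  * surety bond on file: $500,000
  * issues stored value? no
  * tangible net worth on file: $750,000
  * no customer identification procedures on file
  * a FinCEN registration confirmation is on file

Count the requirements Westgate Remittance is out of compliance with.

1. BSA training 347 days ago vs limit 365 → met
2. condition 'transmits funds internationally' does not hold → requirement n/a → met
3. suspicious-activity review 82 days ago vs limit 90 → met
4. customer identification procedures absent → not met
5. FinCEN registration confirmation present → met
6. condition 'issues stored value' does not hold → requirement n/a → met
7. tangible net worth $750,000 < $825,000 → not met
8. surety bond $500,000 ≥ $475,000 → met
Not met: 2 of 8

2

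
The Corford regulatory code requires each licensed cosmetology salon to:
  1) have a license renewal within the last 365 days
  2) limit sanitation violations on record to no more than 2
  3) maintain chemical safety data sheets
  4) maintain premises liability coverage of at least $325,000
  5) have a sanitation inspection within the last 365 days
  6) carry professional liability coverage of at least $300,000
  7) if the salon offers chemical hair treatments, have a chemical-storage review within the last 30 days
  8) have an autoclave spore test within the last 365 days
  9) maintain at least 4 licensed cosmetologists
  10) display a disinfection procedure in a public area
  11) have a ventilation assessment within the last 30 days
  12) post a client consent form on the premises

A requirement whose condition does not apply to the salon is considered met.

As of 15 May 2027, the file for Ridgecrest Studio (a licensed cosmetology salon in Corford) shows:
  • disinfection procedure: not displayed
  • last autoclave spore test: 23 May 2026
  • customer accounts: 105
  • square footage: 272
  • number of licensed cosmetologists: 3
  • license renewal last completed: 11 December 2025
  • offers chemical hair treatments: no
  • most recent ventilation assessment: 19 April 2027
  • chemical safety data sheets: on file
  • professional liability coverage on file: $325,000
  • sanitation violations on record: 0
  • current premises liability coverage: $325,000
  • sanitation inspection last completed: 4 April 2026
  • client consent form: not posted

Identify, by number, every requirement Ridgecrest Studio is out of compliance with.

1, 5, 9, 10, 12

1. license renewal 520 days ago vs limit 365 → not met
2. sanitation violations on record 0 ≤ 2 → met
3. chemical safety data sheets present → met
4. premises liability coverage $325,000 ≥ $325,000 → met
5. sanitation inspection 406 days ago vs limit 365 → not met
6. professional liability coverage $325,000 ≥ $300,000 → met
7. condition 'offers chemical hair treatments' does not hold → requirement n/a → met
8. autoclave spore test 357 days ago vs limit 365 → met
9. licensed cosmetologists 3 < 4 → not met
10. disinfection procedure absent → not met
11. ventilation assessment 26 days ago vs limit 30 → met
12. client consent form absent → not met
Not met: 1, 5, 9, 10, 12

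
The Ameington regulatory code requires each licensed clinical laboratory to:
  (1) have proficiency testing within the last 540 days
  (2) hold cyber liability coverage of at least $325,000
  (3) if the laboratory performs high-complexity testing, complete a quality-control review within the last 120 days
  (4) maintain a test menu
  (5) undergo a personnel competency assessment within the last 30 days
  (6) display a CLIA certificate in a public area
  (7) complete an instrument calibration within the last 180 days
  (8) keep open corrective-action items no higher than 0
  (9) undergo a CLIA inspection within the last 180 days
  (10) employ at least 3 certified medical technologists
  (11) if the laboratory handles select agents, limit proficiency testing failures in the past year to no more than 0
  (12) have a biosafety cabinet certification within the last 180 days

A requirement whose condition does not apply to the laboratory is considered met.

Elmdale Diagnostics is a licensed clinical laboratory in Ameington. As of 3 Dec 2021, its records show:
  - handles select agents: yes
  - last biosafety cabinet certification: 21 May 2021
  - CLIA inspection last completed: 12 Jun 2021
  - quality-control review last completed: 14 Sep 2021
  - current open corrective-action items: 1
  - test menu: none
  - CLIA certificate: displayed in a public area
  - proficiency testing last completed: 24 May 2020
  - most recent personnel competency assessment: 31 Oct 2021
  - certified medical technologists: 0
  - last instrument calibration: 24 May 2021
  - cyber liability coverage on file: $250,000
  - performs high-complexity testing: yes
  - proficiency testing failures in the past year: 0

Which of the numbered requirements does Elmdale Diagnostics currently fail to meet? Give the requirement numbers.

1. proficiency testing 558 days ago vs limit 540 → not met
2. cyber liability coverage $250,000 < $325,000 → not met
3. condition 'performs high-complexity testing' holds; quality-control review 80 days ago vs limit 120 → met
4. test menu absent → not met
5. personnel competency assessment 33 days ago vs limit 30 → not met
6. CLIA certificate present → met
7. instrument calibration 193 days ago vs limit 180 → not met
8. open corrective-action items 1 > 0 → not met
9. CLIA inspection 174 days ago vs limit 180 → met
10. certified medical technologists 0 < 3 → not met
11. condition 'handles select agents' holds; proficiency testing failures in the past year 0 ≤ 0 → met
12. biosafety cabinet certification 196 days ago vs limit 180 → not met
Not met: 1, 2, 4, 5, 7, 8, 10, 12

1, 2, 4, 5, 7, 8, 10, 12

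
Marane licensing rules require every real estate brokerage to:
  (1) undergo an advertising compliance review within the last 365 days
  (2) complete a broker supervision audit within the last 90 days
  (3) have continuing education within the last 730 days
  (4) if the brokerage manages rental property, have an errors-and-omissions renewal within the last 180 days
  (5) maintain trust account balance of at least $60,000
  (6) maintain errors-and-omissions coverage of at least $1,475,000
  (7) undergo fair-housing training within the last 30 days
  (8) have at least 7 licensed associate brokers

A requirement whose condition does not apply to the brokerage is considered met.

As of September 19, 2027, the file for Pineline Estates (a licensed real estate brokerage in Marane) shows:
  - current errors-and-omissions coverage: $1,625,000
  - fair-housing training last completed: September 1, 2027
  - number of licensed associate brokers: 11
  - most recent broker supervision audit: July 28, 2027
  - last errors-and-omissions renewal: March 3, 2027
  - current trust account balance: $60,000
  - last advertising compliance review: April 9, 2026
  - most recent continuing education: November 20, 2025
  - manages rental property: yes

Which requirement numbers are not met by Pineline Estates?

1. advertising compliance review 528 days ago vs limit 365 → not met
2. broker supervision audit 53 days ago vs limit 90 → met
3. continuing education 668 days ago vs limit 730 → met
4. condition 'manages rental property' holds; errors-and-omissions renewal 200 days ago vs limit 180 → not met
5. trust account balance $60,000 ≥ $60,000 → met
6. errors-and-omissions coverage $1,625,000 ≥ $1,475,000 → met
7. fair-housing training 18 days ago vs limit 30 → met
8. licensed associate brokers 11 ≥ 7 → met
Not met: 1, 4

1, 4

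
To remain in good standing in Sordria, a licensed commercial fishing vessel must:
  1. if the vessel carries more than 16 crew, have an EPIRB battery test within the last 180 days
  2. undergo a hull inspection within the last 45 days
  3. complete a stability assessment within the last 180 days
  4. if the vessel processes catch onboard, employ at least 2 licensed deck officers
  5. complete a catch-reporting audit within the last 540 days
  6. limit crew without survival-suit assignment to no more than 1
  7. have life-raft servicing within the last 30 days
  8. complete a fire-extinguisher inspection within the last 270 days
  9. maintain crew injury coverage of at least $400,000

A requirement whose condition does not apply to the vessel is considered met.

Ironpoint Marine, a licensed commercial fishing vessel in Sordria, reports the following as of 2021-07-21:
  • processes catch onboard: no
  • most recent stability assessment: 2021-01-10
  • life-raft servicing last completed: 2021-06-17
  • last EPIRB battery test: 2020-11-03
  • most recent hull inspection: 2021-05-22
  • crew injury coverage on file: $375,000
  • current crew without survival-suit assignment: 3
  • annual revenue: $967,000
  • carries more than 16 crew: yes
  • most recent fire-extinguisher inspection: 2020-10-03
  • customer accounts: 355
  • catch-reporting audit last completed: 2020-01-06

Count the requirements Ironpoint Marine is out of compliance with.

8

1. condition 'carries more than 16 crew' holds; EPIRB battery test 260 days ago vs limit 180 → not met
2. hull inspection 60 days ago vs limit 45 → not met
3. stability assessment 192 days ago vs limit 180 → not met
4. condition 'processes catch onboard' does not hold → requirement n/a → met
5. catch-reporting audit 562 days ago vs limit 540 → not met
6. crew without survival-suit assignment 3 > 1 → not met
7. life-raft servicing 34 days ago vs limit 30 → not met
8. fire-extinguisher inspection 291 days ago vs limit 270 → not met
9. crew injury coverage $375,000 < $400,000 → not met
Not met: 8 of 9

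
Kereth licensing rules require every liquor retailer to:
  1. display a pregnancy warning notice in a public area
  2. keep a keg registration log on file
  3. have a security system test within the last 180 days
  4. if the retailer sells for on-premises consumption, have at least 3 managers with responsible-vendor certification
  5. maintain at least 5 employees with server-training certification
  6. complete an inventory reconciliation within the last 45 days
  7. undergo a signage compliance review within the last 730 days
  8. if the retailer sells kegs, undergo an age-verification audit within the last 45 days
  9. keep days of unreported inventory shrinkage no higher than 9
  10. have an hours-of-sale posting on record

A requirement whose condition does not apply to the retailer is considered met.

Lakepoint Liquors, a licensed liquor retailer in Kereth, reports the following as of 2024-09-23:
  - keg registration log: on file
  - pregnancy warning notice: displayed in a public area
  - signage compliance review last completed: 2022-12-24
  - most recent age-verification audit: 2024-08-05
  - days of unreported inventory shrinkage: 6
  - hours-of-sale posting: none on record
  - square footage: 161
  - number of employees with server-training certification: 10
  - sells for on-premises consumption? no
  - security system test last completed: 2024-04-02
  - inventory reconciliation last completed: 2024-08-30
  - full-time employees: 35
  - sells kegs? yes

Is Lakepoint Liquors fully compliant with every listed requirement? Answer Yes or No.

1. pregnancy warning notice present → met
2. keg registration log present → met
3. security system test 174 days ago vs limit 180 → met
4. condition 'sells for on-premises consumption' does not hold → requirement n/a → met
5. employees with server-training certification 10 ≥ 5 → met
6. inventory reconciliation 24 days ago vs limit 45 → met
7. signage compliance review 639 days ago vs limit 730 → met
8. condition 'sells kegs' holds; age-verification audit 49 days ago vs limit 45 → not met
9. days of unreported inventory shrinkage 6 ≤ 9 → met
10. hours-of-sale posting absent → not met
Not met: 8, 10

No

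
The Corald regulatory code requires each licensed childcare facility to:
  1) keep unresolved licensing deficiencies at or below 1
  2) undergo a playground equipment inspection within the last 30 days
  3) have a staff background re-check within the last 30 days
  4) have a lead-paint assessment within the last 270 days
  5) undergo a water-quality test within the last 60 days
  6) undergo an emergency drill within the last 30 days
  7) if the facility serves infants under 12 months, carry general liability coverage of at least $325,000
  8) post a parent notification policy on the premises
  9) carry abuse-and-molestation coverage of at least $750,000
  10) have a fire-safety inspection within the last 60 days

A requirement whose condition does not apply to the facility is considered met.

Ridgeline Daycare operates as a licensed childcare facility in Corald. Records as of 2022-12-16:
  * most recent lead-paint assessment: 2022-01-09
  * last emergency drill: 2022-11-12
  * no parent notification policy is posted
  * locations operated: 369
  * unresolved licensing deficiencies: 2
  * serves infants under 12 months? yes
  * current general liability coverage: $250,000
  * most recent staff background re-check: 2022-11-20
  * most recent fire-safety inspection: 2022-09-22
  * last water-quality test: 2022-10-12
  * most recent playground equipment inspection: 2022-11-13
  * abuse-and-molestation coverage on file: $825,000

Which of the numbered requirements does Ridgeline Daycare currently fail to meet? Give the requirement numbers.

1, 2, 4, 5, 6, 7, 8, 10

1. unresolved licensing deficiencies 2 > 1 → not met
2. playground equipment inspection 33 days ago vs limit 30 → not met
3. staff background re-check 26 days ago vs limit 30 → met
4. lead-paint assessment 341 days ago vs limit 270 → not met
5. water-quality test 65 days ago vs limit 60 → not met
6. emergency drill 34 days ago vs limit 30 → not met
7. condition 'serves infants under 12 months' holds; general liability coverage $250,000 < $325,000 → not met
8. parent notification policy absent → not met
9. abuse-and-molestation coverage $825,000 ≥ $750,000 → met
10. fire-safety inspection 85 days ago vs limit 60 → not met
Not met: 1, 2, 4, 5, 6, 7, 8, 10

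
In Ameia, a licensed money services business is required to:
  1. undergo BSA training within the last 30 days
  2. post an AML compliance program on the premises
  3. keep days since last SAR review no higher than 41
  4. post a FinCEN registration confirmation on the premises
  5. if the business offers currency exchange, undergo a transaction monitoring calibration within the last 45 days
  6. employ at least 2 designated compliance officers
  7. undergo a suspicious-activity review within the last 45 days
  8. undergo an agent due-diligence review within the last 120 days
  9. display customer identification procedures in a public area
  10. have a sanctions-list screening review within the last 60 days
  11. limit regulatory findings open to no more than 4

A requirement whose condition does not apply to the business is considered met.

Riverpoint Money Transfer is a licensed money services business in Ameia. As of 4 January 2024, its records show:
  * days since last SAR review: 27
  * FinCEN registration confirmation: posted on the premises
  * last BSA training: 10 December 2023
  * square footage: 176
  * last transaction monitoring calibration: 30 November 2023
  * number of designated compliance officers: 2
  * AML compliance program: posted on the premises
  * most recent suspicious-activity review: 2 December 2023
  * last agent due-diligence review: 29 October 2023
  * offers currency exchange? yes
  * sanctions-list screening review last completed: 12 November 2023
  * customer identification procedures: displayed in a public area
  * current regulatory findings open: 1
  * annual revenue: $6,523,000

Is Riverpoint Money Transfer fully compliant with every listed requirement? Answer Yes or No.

Yes

1. BSA training 25 days ago vs limit 30 → met
2. AML compliance program present → met
3. days since last SAR review 27 ≤ 41 → met
4. FinCEN registration confirmation present → met
5. condition 'offers currency exchange' holds; transaction monitoring calibration 35 days ago vs limit 45 → met
6. designated compliance officers 2 ≥ 2 → met
7. suspicious-activity review 33 days ago vs limit 45 → met
8. agent due-diligence review 67 days ago vs limit 120 → met
9. customer identification procedures present → met
10. sanctions-list screening review 53 days ago vs limit 60 → met
11. regulatory findings open 1 ≤ 4 → met
All met.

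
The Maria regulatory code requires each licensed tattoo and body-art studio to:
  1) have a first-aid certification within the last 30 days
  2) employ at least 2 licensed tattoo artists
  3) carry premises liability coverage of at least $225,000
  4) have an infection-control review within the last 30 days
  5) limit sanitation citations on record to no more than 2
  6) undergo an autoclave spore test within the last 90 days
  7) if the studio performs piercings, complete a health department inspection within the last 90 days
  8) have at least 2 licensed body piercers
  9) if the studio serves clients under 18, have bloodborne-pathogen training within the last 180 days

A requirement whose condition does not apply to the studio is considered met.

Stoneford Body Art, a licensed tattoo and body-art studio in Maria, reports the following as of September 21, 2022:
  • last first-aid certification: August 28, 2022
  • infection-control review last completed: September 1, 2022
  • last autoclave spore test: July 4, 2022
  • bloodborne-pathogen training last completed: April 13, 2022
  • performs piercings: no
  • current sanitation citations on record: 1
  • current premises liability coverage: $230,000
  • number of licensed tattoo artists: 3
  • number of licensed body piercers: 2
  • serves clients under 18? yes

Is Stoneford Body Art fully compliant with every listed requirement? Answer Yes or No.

Yes

1. first-aid certification 24 days ago vs limit 30 → met
2. licensed tattoo artists 3 ≥ 2 → met
3. premises liability coverage $230,000 ≥ $225,000 → met
4. infection-control review 20 days ago vs limit 30 → met
5. sanitation citations on record 1 ≤ 2 → met
6. autoclave spore test 79 days ago vs limit 90 → met
7. condition 'performs piercings' does not hold → requirement n/a → met
8. licensed body piercers 2 ≥ 2 → met
9. condition 'serves clients under 18' holds; bloodborne-pathogen training 161 days ago vs limit 180 → met
All met.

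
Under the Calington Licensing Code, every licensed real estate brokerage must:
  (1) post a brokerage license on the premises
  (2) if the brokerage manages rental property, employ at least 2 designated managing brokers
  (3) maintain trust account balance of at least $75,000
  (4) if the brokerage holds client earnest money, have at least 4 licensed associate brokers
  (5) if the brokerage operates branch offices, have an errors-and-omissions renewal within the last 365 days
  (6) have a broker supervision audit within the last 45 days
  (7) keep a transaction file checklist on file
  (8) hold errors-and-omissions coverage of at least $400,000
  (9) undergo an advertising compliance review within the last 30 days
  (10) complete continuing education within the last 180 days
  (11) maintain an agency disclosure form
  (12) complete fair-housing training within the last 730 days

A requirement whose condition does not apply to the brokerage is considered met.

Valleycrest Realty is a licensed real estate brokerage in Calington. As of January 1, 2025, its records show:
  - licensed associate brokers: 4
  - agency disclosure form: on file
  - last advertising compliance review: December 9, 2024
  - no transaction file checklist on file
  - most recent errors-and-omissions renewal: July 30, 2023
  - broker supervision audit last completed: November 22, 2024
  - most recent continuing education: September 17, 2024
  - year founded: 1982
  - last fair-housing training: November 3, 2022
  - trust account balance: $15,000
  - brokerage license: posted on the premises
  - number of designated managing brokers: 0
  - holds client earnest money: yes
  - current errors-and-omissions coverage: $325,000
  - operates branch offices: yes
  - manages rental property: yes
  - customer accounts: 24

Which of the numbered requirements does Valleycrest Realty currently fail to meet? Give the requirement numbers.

1. brokerage license present → met
2. condition 'manages rental property' holds; designated managing brokers 0 < 2 → not met
3. trust account balance $15,000 < $75,000 → not met
4. condition 'holds client earnest money' holds; licensed associate brokers 4 ≥ 4 → met
5. condition 'operates branch offices' holds; errors-and-omissions renewal 521 days ago vs limit 365 → not met
6. broker supervision audit 40 days ago vs limit 45 → met
7. transaction file checklist absent → not met
8. errors-and-omissions coverage $325,000 < $400,000 → not met
9. advertising compliance review 23 days ago vs limit 30 → met
10. continuing education 106 days ago vs limit 180 → met
11. agency disclosure form present → met
12. fair-housing training 790 days ago vs limit 730 → not met
Not met: 2, 3, 5, 7, 8, 12

2, 3, 5, 7, 8, 12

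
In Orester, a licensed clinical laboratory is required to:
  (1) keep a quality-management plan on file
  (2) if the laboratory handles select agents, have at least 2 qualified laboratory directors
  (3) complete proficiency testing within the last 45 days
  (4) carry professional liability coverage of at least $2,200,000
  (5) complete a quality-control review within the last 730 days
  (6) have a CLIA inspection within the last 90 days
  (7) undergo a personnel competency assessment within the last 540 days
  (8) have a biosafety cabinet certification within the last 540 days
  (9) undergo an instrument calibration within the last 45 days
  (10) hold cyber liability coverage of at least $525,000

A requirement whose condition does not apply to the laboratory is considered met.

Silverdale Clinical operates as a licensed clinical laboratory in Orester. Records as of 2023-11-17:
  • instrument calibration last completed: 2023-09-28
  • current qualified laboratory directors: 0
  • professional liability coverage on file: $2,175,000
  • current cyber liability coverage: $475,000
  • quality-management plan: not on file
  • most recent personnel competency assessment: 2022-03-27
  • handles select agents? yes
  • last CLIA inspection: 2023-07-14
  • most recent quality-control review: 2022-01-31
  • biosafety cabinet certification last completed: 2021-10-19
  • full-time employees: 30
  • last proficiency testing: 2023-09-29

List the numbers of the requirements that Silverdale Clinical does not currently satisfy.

1. quality-management plan absent → not met
2. condition 'handles select agents' holds; qualified laboratory directors 0 < 2 → not met
3. proficiency testing 49 days ago vs limit 45 → not met
4. professional liability coverage $2,175,000 < $2,200,000 → not met
5. quality-control review 655 days ago vs limit 730 → met
6. CLIA inspection 126 days ago vs limit 90 → not met
7. personnel competency assessment 600 days ago vs limit 540 → not met
8. biosafety cabinet certification 759 days ago vs limit 540 → not met
9. instrument calibration 50 days ago vs limit 45 → not met
10. cyber liability coverage $475,000 < $525,000 → not met
Not met: 1, 2, 3, 4, 6, 7, 8, 9, 10

1, 2, 3, 4, 6, 7, 8, 9, 10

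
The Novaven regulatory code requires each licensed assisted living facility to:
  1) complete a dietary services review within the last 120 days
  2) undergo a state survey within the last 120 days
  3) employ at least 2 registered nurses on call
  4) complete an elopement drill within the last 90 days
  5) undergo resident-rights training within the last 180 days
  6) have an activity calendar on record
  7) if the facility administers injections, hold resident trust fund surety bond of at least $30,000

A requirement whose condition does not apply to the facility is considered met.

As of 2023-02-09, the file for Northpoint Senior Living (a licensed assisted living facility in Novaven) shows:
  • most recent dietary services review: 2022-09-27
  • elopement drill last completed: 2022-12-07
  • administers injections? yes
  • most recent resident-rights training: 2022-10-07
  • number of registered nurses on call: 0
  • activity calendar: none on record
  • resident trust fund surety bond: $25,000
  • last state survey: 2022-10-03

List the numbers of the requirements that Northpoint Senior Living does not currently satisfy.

1. dietary services review 135 days ago vs limit 120 → not met
2. state survey 129 days ago vs limit 120 → not met
3. registered nurses on call 0 < 2 → not met
4. elopement drill 64 days ago vs limit 90 → met
5. resident-rights training 125 days ago vs limit 180 → met
6. activity calendar absent → not met
7. condition 'administers injections' holds; resident trust fund surety bond $25,000 < $30,000 → not met
Not met: 1, 2, 3, 6, 7

1, 2, 3, 6, 7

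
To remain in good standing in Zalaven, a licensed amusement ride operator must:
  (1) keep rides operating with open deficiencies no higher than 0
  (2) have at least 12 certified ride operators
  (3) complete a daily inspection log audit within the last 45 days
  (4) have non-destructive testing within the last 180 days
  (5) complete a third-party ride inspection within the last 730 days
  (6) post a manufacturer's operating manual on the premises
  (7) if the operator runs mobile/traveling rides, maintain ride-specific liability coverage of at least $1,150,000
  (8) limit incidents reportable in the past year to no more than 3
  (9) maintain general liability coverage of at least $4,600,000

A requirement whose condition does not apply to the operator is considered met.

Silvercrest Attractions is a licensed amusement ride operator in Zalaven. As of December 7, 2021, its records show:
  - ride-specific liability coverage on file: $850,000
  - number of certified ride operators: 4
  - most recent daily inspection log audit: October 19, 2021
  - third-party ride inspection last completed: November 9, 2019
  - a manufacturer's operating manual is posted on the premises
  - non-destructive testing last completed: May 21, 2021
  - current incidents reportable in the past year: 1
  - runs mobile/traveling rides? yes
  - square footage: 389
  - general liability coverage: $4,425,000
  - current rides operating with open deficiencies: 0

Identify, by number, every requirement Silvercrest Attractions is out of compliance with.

1. rides operating with open deficiencies 0 ≤ 0 → met
2. certified ride operators 4 < 12 → not met
3. daily inspection log audit 49 days ago vs limit 45 → not met
4. non-destructive testing 200 days ago vs limit 180 → not met
5. third-party ride inspection 759 days ago vs limit 730 → not met
6. manufacturer's operating manual present → met
7. condition 'runs mobile/traveling rides' holds; ride-specific liability coverage $850,000 < $1,150,000 → not met
8. incidents reportable in the past year 1 ≤ 3 → met
9. general liability coverage $4,425,000 < $4,600,000 → not met
Not met: 2, 3, 4, 5, 7, 9

2, 3, 4, 5, 7, 9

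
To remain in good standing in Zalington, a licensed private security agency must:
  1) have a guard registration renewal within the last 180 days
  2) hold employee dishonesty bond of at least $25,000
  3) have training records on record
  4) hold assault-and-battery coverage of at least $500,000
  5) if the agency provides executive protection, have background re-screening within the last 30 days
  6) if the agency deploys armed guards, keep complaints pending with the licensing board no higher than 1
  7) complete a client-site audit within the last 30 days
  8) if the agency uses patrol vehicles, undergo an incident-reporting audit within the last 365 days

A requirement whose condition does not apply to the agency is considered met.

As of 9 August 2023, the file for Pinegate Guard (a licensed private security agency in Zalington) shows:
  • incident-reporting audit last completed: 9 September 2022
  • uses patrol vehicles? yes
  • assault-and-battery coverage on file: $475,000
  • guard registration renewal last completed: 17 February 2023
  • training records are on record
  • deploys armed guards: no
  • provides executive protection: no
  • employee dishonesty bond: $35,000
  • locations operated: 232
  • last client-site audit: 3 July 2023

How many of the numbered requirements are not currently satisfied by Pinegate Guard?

2

1. guard registration renewal 173 days ago vs limit 180 → met
2. employee dishonesty bond $35,000 ≥ $25,000 → met
3. training records present → met
4. assault-and-battery coverage $475,000 < $500,000 → not met
5. condition 'provides executive protection' does not hold → requirement n/a → met
6. condition 'deploys armed guards' does not hold → requirement n/a → met
7. client-site audit 37 days ago vs limit 30 → not met
8. condition 'uses patrol vehicles' holds; incident-reporting audit 334 days ago vs limit 365 → met
Not met: 2 of 8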